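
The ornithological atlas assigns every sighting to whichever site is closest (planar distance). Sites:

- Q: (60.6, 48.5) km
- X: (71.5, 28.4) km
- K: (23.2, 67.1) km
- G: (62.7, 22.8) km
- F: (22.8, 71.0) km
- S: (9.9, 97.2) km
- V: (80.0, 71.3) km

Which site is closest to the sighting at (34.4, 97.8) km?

S

Squared distances to each site:
Q: 3116.930; X: 6192.770; K: 1067.930; G: 6425.890; F: 852.800; S: 600.610; V: 2781.610.
Minimum at S.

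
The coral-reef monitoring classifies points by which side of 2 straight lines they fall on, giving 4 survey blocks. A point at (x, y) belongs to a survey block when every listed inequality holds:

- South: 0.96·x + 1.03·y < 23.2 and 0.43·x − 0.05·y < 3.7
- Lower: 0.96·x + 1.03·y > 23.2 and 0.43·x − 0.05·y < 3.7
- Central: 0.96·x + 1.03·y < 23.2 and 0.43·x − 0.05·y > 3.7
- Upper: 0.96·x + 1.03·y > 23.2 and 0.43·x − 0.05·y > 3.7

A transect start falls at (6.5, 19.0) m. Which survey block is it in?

Lower

0.96·6.5 + 1.03·19.0 = 25.810, which is > 23.2
0.43·6.5 − 0.05·19.0 = 1.845, which is < 3.7
This sign pattern matches Lower.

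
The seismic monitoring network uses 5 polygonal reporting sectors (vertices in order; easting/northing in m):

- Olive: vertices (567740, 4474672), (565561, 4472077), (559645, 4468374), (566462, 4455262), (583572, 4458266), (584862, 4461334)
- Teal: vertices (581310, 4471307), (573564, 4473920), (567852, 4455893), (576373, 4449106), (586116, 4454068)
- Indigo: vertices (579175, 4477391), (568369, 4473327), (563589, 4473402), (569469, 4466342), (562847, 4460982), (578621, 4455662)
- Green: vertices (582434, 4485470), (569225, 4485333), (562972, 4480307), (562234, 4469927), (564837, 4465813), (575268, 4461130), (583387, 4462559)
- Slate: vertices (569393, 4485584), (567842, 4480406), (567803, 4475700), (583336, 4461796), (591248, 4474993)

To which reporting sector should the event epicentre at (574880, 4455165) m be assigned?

Cast a ray rightward from (574880, 4455165). For each polygon, the edges (by vertex number in listed order) whose endpoints lie on opposite sides of northing = 4455165, where each meets that height, and whether that is right or left of the point:
Olive: no edge straddles that height → 0 crossings.
Teal: 3–4 at easting≈568766.0 (left), 5–1 at easting≈585810.2 (right) → 1 crossing.
Indigo: no edge straddles that height → 0 crossings.
Green: no edge straddles that height → 0 crossings.
Slate: no edge straddles that height → 0 crossings.
Only Teal has an odd count, so the point is inside Teal.

Teal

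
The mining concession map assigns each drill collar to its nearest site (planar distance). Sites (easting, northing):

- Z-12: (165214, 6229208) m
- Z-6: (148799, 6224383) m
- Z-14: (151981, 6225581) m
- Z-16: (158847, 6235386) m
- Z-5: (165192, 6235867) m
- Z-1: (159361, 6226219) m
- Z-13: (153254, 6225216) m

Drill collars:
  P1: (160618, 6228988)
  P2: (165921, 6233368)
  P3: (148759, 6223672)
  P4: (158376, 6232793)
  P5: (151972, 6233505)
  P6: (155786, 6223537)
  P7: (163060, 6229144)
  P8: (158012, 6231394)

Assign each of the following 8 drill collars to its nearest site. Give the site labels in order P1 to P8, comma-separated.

P1 → Z-1 (d²=9247410.00)
P2 → Z-5 (d²=6776442.00)
P3 → Z-6 (d²=507121.00)
P4 → Z-16 (d²=6945490.00)
P5 → Z-16 (d²=50803786.00)
P6 → Z-13 (d²=9230065.00)
P7 → Z-12 (d²=4643812.00)
P8 → Z-16 (d²=16633289.00)

Z-1, Z-5, Z-6, Z-16, Z-16, Z-13, Z-12, Z-16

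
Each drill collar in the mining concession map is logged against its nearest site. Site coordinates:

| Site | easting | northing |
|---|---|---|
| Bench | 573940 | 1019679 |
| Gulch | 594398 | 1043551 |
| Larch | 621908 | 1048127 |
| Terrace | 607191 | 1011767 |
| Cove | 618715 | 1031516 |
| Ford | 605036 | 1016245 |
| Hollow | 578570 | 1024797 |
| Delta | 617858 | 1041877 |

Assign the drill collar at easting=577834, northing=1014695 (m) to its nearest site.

Bench

Squared distances to each site:
Bench: 40003492.000; Gulch: 1107034832.000; Larch: 3060216100.000; Terrace: 870406633.000; Cove: 1954202202.000; Ford: 742351304.000; Hollow: 102592100.000; Delta: 2340781700.000.
Minimum at Bench.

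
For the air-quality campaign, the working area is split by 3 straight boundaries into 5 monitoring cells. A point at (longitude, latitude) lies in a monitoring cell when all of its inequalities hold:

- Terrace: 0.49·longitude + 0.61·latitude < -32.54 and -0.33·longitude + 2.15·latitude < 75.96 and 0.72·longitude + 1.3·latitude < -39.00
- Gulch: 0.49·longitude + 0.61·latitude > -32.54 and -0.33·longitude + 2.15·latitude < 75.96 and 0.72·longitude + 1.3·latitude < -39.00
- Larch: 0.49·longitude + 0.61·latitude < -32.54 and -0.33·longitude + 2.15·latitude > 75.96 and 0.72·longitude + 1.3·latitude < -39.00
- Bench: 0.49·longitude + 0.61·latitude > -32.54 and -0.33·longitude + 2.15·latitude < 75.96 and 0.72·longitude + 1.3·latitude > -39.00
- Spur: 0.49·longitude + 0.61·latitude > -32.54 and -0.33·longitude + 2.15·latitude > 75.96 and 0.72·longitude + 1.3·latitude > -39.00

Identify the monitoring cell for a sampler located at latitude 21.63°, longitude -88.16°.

Bench

0.49·-88.16 + 0.61·21.63 = -30.004, which is > -32.54
-0.33·-88.16 + 2.15·21.63 = 75.597, which is < 75.96
0.72·-88.16 + 1.3·21.63 = -35.356, which is > -39.00
This sign pattern matches Bench.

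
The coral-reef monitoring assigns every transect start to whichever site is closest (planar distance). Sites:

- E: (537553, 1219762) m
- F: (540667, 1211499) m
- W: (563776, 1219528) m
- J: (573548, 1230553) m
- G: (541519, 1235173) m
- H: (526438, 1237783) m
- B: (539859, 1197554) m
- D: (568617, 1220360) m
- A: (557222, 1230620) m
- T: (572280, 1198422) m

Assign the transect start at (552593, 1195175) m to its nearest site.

B

Squared distances to each site:
E: 830722169.000; F: 408702452.000; W: 718128098.000; J: 1690714909.000; G: 1722473480.000; H: 2499525689.000; B: 167814397.000; D: 891052801.000; A: 1277775666.000; T: 398120978.000.
Minimum at B.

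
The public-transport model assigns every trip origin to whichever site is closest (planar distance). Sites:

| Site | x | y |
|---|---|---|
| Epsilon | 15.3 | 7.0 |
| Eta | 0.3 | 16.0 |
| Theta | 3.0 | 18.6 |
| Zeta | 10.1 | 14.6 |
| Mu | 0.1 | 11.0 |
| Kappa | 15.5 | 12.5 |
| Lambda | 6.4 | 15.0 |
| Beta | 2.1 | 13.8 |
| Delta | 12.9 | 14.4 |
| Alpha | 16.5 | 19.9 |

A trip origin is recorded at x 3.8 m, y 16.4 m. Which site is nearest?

Theta

Squared distances to each site:
Epsilon: 220.610; Eta: 12.410; Theta: 5.480; Zeta: 42.930; Mu: 42.850; Kappa: 152.100; Lambda: 8.720; Beta: 9.650; Delta: 86.810; Alpha: 173.540.
Minimum at Theta.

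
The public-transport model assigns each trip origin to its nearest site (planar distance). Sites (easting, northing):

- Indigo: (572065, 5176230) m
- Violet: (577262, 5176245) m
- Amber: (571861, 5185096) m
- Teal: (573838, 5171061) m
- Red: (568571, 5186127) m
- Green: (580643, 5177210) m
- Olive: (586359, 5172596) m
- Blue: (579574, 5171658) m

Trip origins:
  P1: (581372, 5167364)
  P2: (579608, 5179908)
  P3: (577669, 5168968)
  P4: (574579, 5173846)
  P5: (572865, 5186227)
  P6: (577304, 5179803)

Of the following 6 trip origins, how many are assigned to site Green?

P1 → Blue
P2 → Green
P3 → Blue
P4 → Teal
P5 → Amber
P6 → Violet
1 of the 6 goes to Green.

1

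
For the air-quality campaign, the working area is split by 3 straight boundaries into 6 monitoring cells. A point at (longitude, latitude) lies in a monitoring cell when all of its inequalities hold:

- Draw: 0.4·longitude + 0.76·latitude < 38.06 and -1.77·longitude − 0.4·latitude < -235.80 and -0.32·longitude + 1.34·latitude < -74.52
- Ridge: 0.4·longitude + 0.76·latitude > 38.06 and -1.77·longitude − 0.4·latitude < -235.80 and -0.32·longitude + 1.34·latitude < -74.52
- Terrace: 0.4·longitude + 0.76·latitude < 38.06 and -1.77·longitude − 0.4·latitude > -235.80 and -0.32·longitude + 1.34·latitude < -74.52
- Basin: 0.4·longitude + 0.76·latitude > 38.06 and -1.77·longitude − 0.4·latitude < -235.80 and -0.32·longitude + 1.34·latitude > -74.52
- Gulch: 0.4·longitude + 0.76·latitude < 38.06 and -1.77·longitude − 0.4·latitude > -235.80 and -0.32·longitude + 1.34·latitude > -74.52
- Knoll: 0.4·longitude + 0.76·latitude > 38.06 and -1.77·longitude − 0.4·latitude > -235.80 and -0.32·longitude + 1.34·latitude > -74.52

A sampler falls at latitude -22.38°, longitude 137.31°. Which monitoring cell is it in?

Gulch

0.4·137.31 + 0.76·-22.38 = 37.915, which is < 38.06
-1.77·137.31 − 0.4·-22.38 = -234.087, which is > -235.80
-0.32·137.31 + 1.34·-22.38 = -73.928, which is > -74.52
This sign pattern matches Gulch.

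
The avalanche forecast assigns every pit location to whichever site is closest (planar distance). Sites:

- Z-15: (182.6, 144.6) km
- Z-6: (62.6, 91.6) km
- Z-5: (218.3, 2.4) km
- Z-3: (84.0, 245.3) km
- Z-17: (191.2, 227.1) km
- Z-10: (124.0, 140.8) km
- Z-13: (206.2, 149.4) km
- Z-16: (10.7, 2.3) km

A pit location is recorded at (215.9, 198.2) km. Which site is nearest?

Squared distances to each site:
Z-15: 3981.850; Z-6: 34864.450; Z-5: 38343.400; Z-3: 19616.020; Z-17: 1445.300; Z-10: 11740.370; Z-13: 2475.530; Z-16: 80483.850.
Minimum at Z-17.

Z-17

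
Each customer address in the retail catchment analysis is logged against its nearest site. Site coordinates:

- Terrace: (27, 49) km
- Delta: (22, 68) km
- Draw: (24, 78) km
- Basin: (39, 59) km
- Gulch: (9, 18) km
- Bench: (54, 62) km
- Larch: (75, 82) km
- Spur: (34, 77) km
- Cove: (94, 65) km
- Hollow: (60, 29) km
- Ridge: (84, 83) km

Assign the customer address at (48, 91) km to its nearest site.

Spur

Squared distances to each site:
Terrace: 2205.000; Delta: 1205.000; Draw: 745.000; Basin: 1105.000; Gulch: 6850.000; Bench: 877.000; Larch: 810.000; Spur: 392.000; Cove: 2792.000; Hollow: 3988.000; Ridge: 1360.000.
Minimum at Spur.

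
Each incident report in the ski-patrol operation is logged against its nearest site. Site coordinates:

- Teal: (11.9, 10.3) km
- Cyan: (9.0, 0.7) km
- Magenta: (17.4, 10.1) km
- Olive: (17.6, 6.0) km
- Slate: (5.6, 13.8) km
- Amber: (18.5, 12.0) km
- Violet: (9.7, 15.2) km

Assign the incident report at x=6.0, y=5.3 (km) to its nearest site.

Cyan

Squared distances to each site:
Teal: 59.810; Cyan: 30.160; Magenta: 153.000; Olive: 135.050; Slate: 72.410; Amber: 201.140; Violet: 111.700.
Minimum at Cyan.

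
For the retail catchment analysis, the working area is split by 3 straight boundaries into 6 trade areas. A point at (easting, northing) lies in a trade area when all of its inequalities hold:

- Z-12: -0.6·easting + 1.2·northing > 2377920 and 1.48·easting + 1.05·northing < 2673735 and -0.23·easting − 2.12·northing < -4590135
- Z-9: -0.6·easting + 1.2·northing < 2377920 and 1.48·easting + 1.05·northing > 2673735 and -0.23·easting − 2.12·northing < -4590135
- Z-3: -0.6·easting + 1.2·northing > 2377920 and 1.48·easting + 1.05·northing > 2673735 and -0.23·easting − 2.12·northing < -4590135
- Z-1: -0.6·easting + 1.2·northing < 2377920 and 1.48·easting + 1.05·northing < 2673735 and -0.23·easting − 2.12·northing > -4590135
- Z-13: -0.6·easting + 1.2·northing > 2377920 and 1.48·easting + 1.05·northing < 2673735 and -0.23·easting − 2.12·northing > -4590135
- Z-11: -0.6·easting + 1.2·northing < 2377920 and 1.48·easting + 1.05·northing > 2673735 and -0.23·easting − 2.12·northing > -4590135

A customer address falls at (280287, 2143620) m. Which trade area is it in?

-0.6·280287 + 1.2·2143620 = 2404171.800, which is > 2377920
1.48·280287 + 1.05·2143620 = 2665625.760, which is < 2673735
-0.23·280287 − 2.12·2143620 = -4608940.410, which is < -4590135
This sign pattern matches Z-12.

Z-12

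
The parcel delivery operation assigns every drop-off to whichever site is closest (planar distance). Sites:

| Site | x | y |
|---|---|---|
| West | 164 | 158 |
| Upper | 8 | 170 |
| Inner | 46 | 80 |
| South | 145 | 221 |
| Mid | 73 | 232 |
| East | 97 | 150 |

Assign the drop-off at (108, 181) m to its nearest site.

Squared distances to each site:
West: 3665.000; Upper: 10121.000; Inner: 14045.000; South: 2969.000; Mid: 3826.000; East: 1082.000.
Minimum at East.

East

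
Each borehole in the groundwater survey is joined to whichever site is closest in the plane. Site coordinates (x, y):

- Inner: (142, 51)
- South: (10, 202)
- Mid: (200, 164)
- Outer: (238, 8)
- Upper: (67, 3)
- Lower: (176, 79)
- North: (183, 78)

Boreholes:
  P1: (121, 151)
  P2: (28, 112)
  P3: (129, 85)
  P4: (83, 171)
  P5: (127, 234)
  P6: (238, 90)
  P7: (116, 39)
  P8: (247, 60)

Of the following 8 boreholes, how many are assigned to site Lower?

P1 → Mid
P2 → South
P3 → Inner
P4 → South
P5 → Mid
P6 → North
P7 → Inner
P8 → Outer
0 of the 8 go to Lower.

0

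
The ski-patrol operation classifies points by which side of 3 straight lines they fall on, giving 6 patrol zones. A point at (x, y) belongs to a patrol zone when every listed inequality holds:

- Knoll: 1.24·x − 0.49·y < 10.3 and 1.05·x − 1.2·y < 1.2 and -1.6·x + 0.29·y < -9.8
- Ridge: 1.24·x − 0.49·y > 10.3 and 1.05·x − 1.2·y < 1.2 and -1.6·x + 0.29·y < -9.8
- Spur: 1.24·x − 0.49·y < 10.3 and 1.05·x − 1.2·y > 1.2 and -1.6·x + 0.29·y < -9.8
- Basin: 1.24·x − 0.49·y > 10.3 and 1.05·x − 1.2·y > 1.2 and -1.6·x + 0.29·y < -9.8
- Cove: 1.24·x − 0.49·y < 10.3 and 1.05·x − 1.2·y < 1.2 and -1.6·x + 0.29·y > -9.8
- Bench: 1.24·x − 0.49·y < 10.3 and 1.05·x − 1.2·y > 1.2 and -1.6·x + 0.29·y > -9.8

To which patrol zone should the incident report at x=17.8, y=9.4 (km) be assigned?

Basin

1.24·17.8 − 0.49·9.4 = 17.466, which is > 10.3
1.05·17.8 − 1.2·9.4 = 7.410, which is > 1.2
-1.6·17.8 + 0.29·9.4 = -25.754, which is < -9.8
This sign pattern matches Basin.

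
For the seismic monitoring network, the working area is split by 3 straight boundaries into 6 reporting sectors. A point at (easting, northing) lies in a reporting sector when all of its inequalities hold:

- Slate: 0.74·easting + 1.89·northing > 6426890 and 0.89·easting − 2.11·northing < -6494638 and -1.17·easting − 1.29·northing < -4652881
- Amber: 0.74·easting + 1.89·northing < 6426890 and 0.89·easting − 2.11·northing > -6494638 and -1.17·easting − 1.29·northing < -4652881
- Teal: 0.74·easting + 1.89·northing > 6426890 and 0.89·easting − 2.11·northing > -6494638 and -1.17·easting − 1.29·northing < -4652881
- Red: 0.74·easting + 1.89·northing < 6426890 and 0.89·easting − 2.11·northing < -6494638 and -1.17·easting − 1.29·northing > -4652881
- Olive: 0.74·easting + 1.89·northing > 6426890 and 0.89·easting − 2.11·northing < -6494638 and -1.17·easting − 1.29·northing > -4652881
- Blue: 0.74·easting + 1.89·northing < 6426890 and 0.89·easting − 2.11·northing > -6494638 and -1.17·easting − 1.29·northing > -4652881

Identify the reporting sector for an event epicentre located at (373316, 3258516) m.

Olive

0.74·373316 + 1.89·3258516 = 6434849.080, which is > 6426890
0.89·373316 − 2.11·3258516 = -6543217.520, which is < -6494638
-1.17·373316 − 1.29·3258516 = -4640265.360, which is > -4652881
This sign pattern matches Olive.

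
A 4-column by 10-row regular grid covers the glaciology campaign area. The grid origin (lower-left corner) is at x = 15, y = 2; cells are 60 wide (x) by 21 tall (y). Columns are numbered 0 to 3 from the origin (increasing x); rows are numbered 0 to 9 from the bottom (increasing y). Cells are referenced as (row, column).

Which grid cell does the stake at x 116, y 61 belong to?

Column index: ⌊(116 − 15) / 60⌋ = ⌊1.683⌋ = 1
Row offset from origin: ⌊(61 − 2) / 21⌋ = ⌊2.810⌋ = 2 → row 2

(2, 1)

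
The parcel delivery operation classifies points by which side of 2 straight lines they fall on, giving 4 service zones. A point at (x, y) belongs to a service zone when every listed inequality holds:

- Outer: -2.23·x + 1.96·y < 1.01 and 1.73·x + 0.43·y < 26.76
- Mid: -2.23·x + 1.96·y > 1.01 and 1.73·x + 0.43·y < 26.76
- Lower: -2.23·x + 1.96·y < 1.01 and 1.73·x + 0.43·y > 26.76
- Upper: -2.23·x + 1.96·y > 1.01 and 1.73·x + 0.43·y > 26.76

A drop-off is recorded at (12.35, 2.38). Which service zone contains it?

-2.23·12.35 + 1.96·2.38 = -22.876, which is < 1.01
1.73·12.35 + 0.43·2.38 = 22.389, which is < 26.76
This sign pattern matches Outer.

Outer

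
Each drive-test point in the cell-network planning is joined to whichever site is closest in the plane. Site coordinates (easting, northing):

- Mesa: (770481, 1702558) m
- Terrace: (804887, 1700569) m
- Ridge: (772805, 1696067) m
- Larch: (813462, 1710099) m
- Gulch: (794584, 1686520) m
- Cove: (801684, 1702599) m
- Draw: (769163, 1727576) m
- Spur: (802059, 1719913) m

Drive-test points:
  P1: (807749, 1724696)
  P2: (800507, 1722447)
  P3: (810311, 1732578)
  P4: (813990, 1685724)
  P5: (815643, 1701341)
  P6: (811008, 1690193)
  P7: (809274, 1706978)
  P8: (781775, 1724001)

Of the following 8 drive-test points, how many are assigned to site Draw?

P1 → Spur
P2 → Spur
P3 → Spur
P4 → Terrace
P5 → Larch
P6 → Terrace
P7 → Larch
P8 → Draw
1 of the 8 goes to Draw.

1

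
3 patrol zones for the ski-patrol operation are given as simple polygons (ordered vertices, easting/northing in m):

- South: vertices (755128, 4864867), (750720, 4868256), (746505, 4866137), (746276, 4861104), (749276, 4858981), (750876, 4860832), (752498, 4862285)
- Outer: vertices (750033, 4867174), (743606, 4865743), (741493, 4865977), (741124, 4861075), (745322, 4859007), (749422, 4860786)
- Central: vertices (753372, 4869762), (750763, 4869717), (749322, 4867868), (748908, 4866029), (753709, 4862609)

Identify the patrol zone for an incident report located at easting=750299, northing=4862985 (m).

South

Cast a ray rightward from (750299, 4862985). For each polygon, the edges (by vertex number in listed order) whose endpoints lie on opposite sides of northing = 4862985, where each meets that height, and whether that is right or left of the point:
South: 3–4 at easting≈746361.6 (left), 7–1 at easting≈753211.0 (right) → 1 crossing.
Outer: 3–4 at easting≈741267.8 (left), 6–1 at easting≈749632.3 (left) → 0 crossings.
Central: 4–5 at easting≈753181.2 (right), 5–1 at easting≈753691.3 (right) → 2 crossings.
Only South has an odd count, so the point is inside South.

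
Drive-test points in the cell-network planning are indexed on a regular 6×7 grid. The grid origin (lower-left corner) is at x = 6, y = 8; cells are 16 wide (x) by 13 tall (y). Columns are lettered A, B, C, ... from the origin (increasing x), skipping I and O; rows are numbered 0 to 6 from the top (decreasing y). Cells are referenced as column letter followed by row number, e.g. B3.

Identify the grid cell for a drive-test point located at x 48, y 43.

Column index: ⌊(48 − 6) / 16⌋ = ⌊2.625⌋ = 2 → column C
Row offset from origin: ⌊(43 − 8) / 13⌋ = ⌊2.692⌋ = 2 → row 4 (counted from top)

C4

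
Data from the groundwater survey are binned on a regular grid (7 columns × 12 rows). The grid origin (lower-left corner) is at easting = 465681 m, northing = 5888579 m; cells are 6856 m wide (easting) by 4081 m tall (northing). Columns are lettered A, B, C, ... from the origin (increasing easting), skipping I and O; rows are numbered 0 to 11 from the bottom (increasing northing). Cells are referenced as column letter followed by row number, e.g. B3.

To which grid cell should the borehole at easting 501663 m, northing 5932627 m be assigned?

F10

Column index: ⌊(501663 − 465681) / 6856⌋ = ⌊5.248⌋ = 5 → column F
Row offset from origin: ⌊(5932627 − 5888579) / 4081⌋ = ⌊10.793⌋ = 10 → row 10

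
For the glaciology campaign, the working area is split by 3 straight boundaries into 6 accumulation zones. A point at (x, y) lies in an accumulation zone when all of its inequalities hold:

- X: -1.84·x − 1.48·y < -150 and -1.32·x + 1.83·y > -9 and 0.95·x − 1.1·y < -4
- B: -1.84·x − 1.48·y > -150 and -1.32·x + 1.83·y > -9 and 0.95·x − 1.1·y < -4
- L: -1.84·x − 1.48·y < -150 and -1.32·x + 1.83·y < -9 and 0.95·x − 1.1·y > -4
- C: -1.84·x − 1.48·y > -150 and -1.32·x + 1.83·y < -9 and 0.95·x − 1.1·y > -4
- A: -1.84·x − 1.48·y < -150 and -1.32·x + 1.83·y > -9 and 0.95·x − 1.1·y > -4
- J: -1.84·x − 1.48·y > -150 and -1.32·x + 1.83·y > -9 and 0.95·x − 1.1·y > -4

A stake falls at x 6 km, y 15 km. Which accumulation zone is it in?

-1.84·6 − 1.48·15 = -33.240, which is > -150
-1.32·6 + 1.83·15 = 19.530, which is > -9
0.95·6 − 1.1·15 = -10.800, which is < -4
This sign pattern matches B.

B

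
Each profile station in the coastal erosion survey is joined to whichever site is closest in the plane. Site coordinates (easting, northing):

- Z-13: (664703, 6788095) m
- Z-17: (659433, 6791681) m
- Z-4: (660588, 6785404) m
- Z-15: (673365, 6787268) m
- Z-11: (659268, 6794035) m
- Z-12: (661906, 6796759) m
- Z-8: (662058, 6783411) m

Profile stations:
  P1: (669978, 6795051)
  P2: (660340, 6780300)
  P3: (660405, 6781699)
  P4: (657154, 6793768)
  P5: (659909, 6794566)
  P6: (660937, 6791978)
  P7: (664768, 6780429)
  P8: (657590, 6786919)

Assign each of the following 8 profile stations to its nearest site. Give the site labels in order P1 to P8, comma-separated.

Z-12, Z-8, Z-8, Z-11, Z-11, Z-17, Z-8, Z-4

P1 → Z-12 (d²=68074448.00)
P2 → Z-8 (d²=12629845.00)
P3 → Z-8 (d²=5663353.00)
P4 → Z-11 (d²=4540285.00)
P5 → Z-11 (d²=692842.00)
P6 → Z-17 (d²=2350225.00)
P7 → Z-8 (d²=16236424.00)
P8 → Z-4 (d²=11283229.00)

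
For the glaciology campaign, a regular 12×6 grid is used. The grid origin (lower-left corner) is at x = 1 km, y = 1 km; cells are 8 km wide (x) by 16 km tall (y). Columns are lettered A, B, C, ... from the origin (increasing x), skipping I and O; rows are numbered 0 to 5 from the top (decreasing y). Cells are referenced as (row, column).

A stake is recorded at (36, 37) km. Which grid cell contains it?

Column index: ⌊(36 − 1) / 8⌋ = ⌊4.375⌋ = 4 → column E
Row offset from origin: ⌊(37 − 1) / 16⌋ = ⌊2.250⌋ = 2 → row 3 (counted from top)

(3, E)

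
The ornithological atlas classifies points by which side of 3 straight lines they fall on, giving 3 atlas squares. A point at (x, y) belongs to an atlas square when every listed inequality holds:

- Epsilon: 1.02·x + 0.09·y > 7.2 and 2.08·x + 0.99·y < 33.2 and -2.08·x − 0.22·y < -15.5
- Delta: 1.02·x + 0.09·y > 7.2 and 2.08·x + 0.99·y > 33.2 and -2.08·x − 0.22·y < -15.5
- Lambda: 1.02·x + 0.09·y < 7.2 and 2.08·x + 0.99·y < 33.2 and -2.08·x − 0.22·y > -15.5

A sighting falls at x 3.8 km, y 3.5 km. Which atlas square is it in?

Lambda

1.02·3.8 + 0.09·3.5 = 4.191, which is < 7.2
2.08·3.8 + 0.99·3.5 = 11.369, which is < 33.2
-2.08·3.8 − 0.22·3.5 = -8.674, which is > -15.5
This sign pattern matches Lambda.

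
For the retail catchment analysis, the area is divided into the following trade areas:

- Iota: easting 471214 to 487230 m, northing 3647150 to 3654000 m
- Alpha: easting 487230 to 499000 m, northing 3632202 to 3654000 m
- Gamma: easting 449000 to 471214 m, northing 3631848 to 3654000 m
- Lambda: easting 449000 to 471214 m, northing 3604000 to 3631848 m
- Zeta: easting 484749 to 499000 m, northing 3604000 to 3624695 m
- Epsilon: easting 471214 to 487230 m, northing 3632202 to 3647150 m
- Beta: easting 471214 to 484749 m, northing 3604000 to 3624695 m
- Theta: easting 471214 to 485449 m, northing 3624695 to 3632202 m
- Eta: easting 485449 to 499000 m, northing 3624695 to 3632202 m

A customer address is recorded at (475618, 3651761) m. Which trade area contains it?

Iota

The point has easting = 475618 and northing = 3651761.
Only Iota satisfies 471214 ≤ easting ≤ 487230 and 3647150 ≤ northing ≤ 3654000.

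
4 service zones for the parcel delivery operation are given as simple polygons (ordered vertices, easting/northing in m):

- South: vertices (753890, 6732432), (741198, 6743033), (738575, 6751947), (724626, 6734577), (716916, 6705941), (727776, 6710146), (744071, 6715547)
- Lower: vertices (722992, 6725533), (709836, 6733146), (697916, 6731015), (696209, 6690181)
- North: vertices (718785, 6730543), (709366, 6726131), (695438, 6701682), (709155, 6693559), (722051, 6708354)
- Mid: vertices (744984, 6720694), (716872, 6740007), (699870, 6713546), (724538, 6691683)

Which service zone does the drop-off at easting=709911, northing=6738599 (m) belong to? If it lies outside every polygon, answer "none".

none

Cast a ray rightward from (709911, 6738599). For each polygon, the edges (by vertex number in listed order) whose endpoints lie on opposite sides of northing = 6738599, where each meets that height, and whether that is right or left of the point:
South: 1–2 at easting≈746506.6 (right), 3–4 at easting≈727855.9 (right) → 2 crossings.
Lower: no edge straddles that height → 0 crossings.
North: no edge straddles that height → 0 crossings.
Mid: 1–2 at easting≈718921.5 (right), 2–3 at easting≈715967.3 (right) → 2 crossings.
All counts are even, so the point lies outside every listed polygon.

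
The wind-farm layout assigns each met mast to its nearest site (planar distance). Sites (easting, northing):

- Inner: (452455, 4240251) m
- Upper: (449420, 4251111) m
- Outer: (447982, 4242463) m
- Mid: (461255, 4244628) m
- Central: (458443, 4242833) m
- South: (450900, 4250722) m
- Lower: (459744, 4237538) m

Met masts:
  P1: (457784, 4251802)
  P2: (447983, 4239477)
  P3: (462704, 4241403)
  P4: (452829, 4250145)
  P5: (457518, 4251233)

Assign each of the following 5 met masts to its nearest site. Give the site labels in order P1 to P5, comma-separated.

South, Outer, Mid, South, South

P1 → South (d²=48555856.00)
P2 → Outer (d²=8916197.00)
P3 → Mid (d²=12500226.00)
P4 → South (d²=4053970.00)
P5 → South (d²=44059045.00)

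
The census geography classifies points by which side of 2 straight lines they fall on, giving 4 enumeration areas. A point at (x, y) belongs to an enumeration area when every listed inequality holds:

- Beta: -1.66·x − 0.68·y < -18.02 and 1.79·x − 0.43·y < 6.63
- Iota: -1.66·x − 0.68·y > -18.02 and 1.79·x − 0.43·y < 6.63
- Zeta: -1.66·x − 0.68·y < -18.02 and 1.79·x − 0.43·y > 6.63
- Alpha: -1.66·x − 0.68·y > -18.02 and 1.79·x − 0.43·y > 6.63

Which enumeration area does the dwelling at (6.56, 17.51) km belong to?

-1.66·6.56 − 0.68·17.51 = -22.796, which is < -18.02
1.79·6.56 − 0.43·17.51 = 4.213, which is < 6.63
This sign pattern matches Beta.

Beta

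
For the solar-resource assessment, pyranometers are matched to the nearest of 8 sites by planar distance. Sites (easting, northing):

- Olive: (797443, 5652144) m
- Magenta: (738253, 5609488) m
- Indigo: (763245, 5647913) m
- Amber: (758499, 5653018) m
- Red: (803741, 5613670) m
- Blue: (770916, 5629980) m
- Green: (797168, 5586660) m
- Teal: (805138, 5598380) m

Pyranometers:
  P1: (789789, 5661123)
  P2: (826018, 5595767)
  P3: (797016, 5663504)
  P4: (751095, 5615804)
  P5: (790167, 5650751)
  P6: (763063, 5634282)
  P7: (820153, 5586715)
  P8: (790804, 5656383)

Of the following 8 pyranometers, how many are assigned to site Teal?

2

P1 → Olive
P2 → Teal
P3 → Olive
P4 → Magenta
P5 → Olive
P6 → Blue
P7 → Teal
P8 → Olive
2 of the 8 go to Teal.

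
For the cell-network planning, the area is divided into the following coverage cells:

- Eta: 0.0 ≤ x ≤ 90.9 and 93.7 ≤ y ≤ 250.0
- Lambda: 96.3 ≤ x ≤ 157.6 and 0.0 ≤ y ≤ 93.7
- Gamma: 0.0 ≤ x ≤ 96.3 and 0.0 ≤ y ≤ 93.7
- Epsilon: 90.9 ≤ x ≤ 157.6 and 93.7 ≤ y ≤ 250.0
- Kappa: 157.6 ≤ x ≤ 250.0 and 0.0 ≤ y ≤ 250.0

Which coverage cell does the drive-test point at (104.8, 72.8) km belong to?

The point has x = 104.8 and y = 72.8.
Only Lambda satisfies 96.3 ≤ x ≤ 157.6 and 0.0 ≤ y ≤ 93.7.

Lambda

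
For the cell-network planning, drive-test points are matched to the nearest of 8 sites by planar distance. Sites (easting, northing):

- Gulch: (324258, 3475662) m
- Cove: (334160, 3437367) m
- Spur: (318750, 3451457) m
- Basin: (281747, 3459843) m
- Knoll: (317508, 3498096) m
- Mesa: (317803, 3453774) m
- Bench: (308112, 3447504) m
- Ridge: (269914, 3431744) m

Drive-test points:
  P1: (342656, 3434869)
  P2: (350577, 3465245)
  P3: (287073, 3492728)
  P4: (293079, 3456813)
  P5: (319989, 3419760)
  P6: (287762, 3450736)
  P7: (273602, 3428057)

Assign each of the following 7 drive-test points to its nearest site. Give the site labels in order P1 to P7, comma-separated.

Cove, Gulch, Knoll, Basin, Cove, Basin, Ridge

P1 → Cove (d²=78422020.00)
P2 → Gulch (d²=801203650.00)
P3 → Knoll (d²=955104649.00)
P4 → Basin (d²=137595124.00)
P5 → Cove (d²=510823690.00)
P6 → Basin (d²=119117674.00)
P7 → Ridge (d²=27195313.00)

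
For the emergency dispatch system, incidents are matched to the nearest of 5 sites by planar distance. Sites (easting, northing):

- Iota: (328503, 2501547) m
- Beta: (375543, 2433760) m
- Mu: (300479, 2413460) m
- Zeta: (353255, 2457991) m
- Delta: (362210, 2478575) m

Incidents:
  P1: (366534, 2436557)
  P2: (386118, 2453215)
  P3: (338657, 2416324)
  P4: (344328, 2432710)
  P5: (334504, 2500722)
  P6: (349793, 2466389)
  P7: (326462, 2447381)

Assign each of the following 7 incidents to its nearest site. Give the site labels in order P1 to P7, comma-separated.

Beta, Beta, Mu, Zeta, Iota, Zeta, Zeta

P1 → Beta (d²=88985290.00)
P2 → Beta (d²=490327650.00)
P3 → Mu (d²=1465762180.00)
P4 → Zeta (d²=718820290.00)
P5 → Iota (d²=36692626.00)
P6 → Zeta (d²=82511848.00)
P7 → Zeta (d²=830436949.00)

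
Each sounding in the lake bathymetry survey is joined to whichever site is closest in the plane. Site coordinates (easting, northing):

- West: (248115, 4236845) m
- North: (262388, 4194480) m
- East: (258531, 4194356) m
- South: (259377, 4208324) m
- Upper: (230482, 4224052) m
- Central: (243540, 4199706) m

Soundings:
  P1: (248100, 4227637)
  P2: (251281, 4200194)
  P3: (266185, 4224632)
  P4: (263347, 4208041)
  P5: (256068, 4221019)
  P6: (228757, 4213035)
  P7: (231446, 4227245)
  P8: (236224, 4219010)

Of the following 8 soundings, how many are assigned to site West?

1

P1 → West
P2 → Central
P3 → South
P4 → South
P5 → South
P6 → Upper
P7 → Upper
P8 → Upper
1 of the 8 goes to West.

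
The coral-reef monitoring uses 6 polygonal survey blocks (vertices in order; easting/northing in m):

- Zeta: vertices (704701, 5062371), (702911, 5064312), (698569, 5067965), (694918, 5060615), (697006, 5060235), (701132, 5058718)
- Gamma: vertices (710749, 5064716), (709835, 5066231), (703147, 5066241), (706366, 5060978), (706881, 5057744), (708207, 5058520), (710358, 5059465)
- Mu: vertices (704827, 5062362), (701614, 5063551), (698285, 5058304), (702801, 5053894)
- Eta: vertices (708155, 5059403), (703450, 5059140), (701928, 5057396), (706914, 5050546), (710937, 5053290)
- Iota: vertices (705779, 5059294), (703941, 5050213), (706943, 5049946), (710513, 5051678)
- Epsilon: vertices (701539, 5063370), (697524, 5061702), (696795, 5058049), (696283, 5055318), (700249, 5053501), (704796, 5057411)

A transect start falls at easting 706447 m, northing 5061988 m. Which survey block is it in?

Gamma

Cast a ray rightward from (706447, 5061988). For each polygon, the edges (by vertex number in listed order) whose endpoints lie on opposite sides of northing = 5061988, where each meets that height, and whether that is right or left of the point:
Zeta: 3–4 at easting≈695600.0 (left), 6–1 at easting≈704326.8 (left) → 0 crossings.
Gamma: 3–4 at easting≈705748.3 (left), 7–1 at easting≈710545.9 (right) → 1 crossing.
Mu: 2–3 at easting≈700622.3 (left), 4–1 at easting≈704737.5 (left) → 0 crossings.
Eta: no edge straddles that height → 0 crossings.
Iota: no edge straddles that height → 0 crossings.
Epsilon: 1–2 at easting≈698212.4 (left), 6–1 at easting≈702294.4 (left) → 0 crossings.
Only Gamma has an odd count, so the point is inside Gamma.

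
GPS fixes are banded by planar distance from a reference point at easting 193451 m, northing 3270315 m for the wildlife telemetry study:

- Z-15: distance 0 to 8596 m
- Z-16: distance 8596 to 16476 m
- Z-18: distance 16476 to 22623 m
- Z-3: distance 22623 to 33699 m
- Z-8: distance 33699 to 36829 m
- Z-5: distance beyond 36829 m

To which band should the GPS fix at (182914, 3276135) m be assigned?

Z-16

Distance = √((182914−193451)² + (3276135−3270315)²) = √(111028369.000 + 33872400.000) = 12037.474 m.
8596 ≤ 12037.474 < 16476 → Z-16.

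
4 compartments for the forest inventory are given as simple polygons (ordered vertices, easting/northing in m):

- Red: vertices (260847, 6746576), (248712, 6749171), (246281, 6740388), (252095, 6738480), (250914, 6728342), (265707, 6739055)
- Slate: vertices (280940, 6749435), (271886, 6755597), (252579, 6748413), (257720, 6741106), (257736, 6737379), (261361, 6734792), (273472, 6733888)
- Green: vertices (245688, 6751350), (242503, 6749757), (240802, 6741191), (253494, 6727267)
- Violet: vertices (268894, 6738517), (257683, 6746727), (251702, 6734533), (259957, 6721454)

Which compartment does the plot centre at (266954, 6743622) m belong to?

Slate

Cast a ray rightward from (266954, 6743622). For each polygon, the edges (by vertex number in listed order) whose endpoints lie on opposite sides of northing = 6743622, where each meets that height, and whether that is right or left of the point:
Red: 2–3 at easting≈247176.1 (left), 6–1 at easting≈262755.8 (left) → 0 crossings.
Slate: 3–4 at easting≈255949.8 (left), 7–1 at easting≈278147.7 (right) → 1 crossing.
Green: 2–3 at easting≈241284.7 (left), 4–1 at easting≈248192.9 (left) → 0 crossings.
Violet: 1–2 at easting≈261923.0 (left), 2–3 at easting≈256160.0 (left) → 0 crossings.
Only Slate has an odd count, so the point is inside Slate.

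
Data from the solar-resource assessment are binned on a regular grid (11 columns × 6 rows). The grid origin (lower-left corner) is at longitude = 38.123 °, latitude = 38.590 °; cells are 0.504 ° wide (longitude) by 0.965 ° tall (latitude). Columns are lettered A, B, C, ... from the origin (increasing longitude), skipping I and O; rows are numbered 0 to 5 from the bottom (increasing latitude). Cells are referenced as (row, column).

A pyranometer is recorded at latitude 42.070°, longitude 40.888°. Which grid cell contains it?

Column index: ⌊(40.888 − 38.123) / 0.504⌋ = ⌊5.486⌋ = 5 → column F
Row offset from origin: ⌊(42.070 − 38.590) / 0.965⌋ = ⌊3.606⌋ = 3 → row 3

(3, F)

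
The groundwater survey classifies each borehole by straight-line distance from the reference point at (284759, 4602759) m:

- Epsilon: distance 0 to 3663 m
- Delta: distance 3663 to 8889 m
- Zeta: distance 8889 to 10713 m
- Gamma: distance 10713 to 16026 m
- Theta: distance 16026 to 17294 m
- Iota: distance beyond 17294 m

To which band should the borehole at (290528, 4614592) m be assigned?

Gamma

Distance = √((290528−284759)² + (4614592−4602759)²) = √(33281361.000 + 140019889.000) = 13164.393 m.
10713 ≤ 13164.393 < 16026 → Gamma.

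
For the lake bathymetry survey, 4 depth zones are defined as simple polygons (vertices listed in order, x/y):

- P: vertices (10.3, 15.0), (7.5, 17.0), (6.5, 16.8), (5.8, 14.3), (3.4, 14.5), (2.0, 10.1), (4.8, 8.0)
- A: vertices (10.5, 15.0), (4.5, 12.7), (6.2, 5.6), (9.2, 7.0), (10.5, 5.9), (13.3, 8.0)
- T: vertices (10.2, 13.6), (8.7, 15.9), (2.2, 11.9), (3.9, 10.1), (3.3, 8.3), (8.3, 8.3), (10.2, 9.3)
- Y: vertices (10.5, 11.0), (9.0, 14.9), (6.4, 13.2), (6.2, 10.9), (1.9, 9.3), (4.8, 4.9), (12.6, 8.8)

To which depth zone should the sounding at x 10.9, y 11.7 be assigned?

A

Cast a ray rightward from (10.9, 11.7). For each polygon, the edges (by vertex number in listed order) whose endpoints lie on opposite sides of y = 11.7, where each meets that height, and whether that is right or left of the point:
P: 5–6 at x≈2.51 (left), 7–1 at x≈7.71 (left) → 0 crossings.
A: 2–3 at x≈4.74 (left), 6–1 at x≈11.82 (right) → 1 crossing.
T: 3–4 at x≈2.39 (left), 7–1 at x≈10.20 (left) → 0 crossings.
Y: 1–2 at x≈10.23 (left), 3–4 at x≈6.27 (left) → 0 crossings.
Only A has an odd count, so the point is inside A.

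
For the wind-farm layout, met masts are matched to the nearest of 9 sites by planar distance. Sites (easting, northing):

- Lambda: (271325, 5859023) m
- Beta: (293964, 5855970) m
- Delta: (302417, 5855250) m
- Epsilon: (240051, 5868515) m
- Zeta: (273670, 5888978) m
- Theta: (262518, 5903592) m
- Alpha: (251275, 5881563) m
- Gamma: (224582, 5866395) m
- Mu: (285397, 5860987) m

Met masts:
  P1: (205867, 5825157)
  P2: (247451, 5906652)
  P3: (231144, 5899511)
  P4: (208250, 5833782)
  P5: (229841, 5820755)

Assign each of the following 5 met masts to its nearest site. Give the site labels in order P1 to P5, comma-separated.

Gamma, Theta, Alpha, Gamma, Gamma

P1 → Gamma (d²=2050823869.00)
P2 → Theta (d²=236378089.00)
P3 → Alpha (d²=727387865.00)
P4 → Gamma (d²=1330341993.00)
P5 → Gamma (d²=2110666681.00)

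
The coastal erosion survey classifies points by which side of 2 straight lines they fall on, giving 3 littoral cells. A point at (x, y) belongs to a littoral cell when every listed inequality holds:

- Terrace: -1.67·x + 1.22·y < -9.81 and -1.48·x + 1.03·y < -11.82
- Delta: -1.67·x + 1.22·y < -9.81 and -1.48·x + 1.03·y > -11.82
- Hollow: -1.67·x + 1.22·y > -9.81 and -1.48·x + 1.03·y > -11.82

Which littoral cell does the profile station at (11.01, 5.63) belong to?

Delta

-1.67·11.01 + 1.22·5.63 = -11.518, which is < -9.81
-1.48·11.01 + 1.03·5.63 = -10.496, which is > -11.82
This sign pattern matches Delta.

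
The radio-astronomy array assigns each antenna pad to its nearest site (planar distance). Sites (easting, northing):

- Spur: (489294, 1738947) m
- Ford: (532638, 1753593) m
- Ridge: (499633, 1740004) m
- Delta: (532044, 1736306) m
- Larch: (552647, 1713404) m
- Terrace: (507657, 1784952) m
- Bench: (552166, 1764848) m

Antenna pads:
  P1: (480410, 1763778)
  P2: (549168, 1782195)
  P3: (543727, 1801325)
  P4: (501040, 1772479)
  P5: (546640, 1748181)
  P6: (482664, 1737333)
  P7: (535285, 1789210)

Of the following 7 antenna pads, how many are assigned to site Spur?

2

P1 → Spur
P2 → Bench
P3 → Bench
P4 → Terrace
P5 → Ford
P6 → Spur
P7 → Terrace
2 of the 7 go to Spur.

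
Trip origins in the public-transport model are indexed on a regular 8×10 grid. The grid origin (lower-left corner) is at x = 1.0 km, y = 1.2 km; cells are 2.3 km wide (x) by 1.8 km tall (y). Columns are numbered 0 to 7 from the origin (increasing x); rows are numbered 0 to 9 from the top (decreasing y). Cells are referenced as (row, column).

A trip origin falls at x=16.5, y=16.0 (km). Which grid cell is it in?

Column index: ⌊(16.5 − 1.0) / 2.3⌋ = ⌊6.739⌋ = 6
Row offset from origin: ⌊(16.0 − 1.2) / 1.8⌋ = ⌊8.222⌋ = 8 → row 1 (counted from top)

(1, 6)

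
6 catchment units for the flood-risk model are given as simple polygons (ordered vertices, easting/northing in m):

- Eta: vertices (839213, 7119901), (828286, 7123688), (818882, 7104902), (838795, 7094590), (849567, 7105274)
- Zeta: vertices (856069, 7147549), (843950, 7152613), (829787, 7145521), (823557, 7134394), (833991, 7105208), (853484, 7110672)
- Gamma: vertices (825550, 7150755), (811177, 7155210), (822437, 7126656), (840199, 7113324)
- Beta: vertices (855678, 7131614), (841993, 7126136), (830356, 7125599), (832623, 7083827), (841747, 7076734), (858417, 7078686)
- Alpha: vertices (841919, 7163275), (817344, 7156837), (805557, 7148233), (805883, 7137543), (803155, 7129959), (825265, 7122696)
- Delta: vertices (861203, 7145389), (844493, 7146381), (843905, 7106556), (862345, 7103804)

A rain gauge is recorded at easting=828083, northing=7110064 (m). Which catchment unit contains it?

Eta

Cast a ray rightward from (828083, 7110064). For each polygon, the edges (by vertex number in listed order) whose endpoints lie on opposite sides of northing = 7110064, where each meets that height, and whether that is right or left of the point:
Eta: 2–3 at easting≈821466.0 (left), 5–1 at easting≈846176.3 (right) → 1 crossing.
Zeta: 4–5 at easting≈832255.0 (right), 5–6 at easting≈851314.9 (right) → 2 crossings.
Gamma: no edge straddles that height → 0 crossings.
Beta: 3–4 at easting≈831199.1 (right), 6–1 at easting≈856793.2 (right) → 2 crossings.
Alpha: no edge straddles that height → 0 crossings.
Delta: 2–3 at easting≈843956.8 (right), 4–1 at easting≈862173.1 (right) → 2 crossings.
Only Eta has an odd count, so the point is inside Eta.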